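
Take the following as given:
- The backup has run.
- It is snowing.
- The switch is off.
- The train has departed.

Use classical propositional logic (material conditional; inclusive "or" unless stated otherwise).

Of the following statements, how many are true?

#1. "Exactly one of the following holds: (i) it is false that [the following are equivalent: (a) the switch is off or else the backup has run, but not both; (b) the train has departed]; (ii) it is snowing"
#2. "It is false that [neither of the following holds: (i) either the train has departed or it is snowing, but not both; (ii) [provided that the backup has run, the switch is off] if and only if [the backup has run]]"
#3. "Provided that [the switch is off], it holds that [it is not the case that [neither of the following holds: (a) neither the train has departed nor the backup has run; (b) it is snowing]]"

Let K = "the switch is on" (F), H = "the backup has run" (T), L = "the train has departed" (T), W = "it is snowing" (T).

#1: Formalization: ¬((¬K ⊕ H) ↔ L) ⊕ W

¬K = ¬F = T
¬K ⊕ H = T ⊕ T = F
(¬K ⊕ H) ↔ L = F ↔ T = F
¬((¬K ⊕ H) ↔ L) = ¬F = T
¬((¬K ⊕ H) ↔ L) ⊕ W = T ⊕ T = F
So #1 is false.

#2: This is ¬((L ⊕ W) ↓ ((H → ¬K) ↔ H)).

L ⊕ W = T ⊕ T = F
¬K = ¬F = T
H → ¬K = T → T = T
(H → ¬K) ↔ H = T ↔ T = T
(L ⊕ W) ↓ ((H → ¬K) ↔ H) = F ↓ T = F
¬((L ⊕ W) ↓ ((H → ¬K) ↔ H)) = ¬F = T
Thus #2 is true.

#3: Parsed as ¬K → ¬((L ↓ H) ↓ W)

¬K = ¬F = T
L ↓ H = T ↓ T = F
(L ↓ H) ↓ W = F ↓ T = F
¬((L ↓ H) ↓ W) = ¬F = T
¬K → ¬((L ↓ H) ↓ W) = T → T = T
Thus #3 is true.

True statements: 2.

2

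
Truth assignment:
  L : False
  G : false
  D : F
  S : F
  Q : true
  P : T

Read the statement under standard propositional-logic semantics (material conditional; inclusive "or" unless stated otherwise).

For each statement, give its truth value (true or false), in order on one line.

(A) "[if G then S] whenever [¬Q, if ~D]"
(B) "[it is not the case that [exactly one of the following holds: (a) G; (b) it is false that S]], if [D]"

(A) T, (B) T

(A): In symbols: (¬D → ¬Q) → (G → S)

¬D = ¬F = T
¬Q = ¬T = F
¬D → ¬Q = T → F = F
G → S = F → F = T
(¬D → ¬Q) → (G → S) = F → T = T
Thus (A) is true.

(B): In symbols: D → ¬(G ⊕ ¬S)

¬S = ¬F = T
G ⊕ ¬S = F ⊕ T = T
¬(G ⊕ ¬S) = ¬T = F
D → ¬(G ⊕ ¬S) = F → F = T
Thus (B) is true.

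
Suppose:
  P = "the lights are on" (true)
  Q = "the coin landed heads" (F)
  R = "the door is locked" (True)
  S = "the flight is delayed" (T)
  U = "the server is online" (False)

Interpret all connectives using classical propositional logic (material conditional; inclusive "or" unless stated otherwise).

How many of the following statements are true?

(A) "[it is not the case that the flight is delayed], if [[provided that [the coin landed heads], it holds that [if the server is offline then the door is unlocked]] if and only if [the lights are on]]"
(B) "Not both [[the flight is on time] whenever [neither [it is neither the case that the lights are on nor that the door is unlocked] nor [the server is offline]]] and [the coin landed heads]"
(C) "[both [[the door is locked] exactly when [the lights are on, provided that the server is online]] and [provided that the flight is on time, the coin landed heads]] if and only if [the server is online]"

1

(A): In symbols: ((Q -> (not U -> not R)) iff P) -> not S

not U = not False = True
not R = not True = False
not U -> not R = True -> False = False
Q -> (not U -> not R) = False -> False = True
(Q -> (not U -> not R)) iff P = True iff True = True
not S = not True = False
((Q -> (not U -> not R)) iff P) -> not S = True -> False = False
Hence (A) is false.

(B): This is (((P nor not R) nor not U) -> not S) nand Q.

not R = not True = False
P nor not R = True nor False = False
not U = not False = True
(P nor not R) nor not U = False nor True = False
not S = not True = False
((P nor not R) nor not U) -> not S = False -> False = True
(((P nor not R) nor not U) -> not S) nand Q = True nand False = True
So (B) is true.

(C): In symbols: ((R iff (U -> P)) and (not S -> Q)) iff U

U -> P = False -> True = True
R iff (U -> P) = True iff True = True
not S = not True = False
not S -> Q = False -> False = True
(R iff (U -> P)) and (not S -> Q) = True and True = True
((R iff (U -> P)) and (not S -> Q)) iff U = True iff False = False
So (C) is false.

Count: 1.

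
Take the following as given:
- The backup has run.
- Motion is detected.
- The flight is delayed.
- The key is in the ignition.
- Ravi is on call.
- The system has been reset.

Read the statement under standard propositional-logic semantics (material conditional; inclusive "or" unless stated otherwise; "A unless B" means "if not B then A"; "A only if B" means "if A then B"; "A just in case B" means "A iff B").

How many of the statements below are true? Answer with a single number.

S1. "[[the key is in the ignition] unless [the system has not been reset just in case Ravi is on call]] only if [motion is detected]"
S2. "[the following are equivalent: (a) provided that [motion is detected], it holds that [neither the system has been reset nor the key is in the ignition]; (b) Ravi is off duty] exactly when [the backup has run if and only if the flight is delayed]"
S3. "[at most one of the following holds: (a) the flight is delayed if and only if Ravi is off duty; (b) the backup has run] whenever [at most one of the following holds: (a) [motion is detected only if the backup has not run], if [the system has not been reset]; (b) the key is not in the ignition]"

3

Let S = "the key is in the ignition" (T), V = "the system has been reset" (T), U = "Ravi is on call" (T), Q = "motion is detected" (T), P = "the backup has run" (T), R = "the flight is delayed" (T).

S1: This is (S | (~V <-> U)) -> Q.

~V = ~T = F
~V <-> U = F <-> T = F
S | (~V <-> U) = T | F = T
(S | (~V <-> U)) -> Q = T -> T = T
So S1 is true.

S2: This is ((Q -> (V nor S)) <-> ~U) <-> (P <-> R).

V nor S = T nor T = F
Q -> (V nor S) = T -> F = F
~U = ~T = F
(Q -> (V nor S)) <-> ~U = F <-> F = T
P <-> R = T <-> T = T
((Q -> (V nor S)) <-> ~U) <-> (P <-> R) = T <-> T = T
So S2 is true.

S3: This is ((~V -> (Q -> ~P)) nand ~S) -> ((R <-> ~U) nand P).

~V = ~T = F
~P = ~T = F
Q -> ~P = T -> F = F
~V -> (Q -> ~P) = F -> F = T
~S = ~T = F
(~V -> (Q -> ~P)) nand ~S = T nand F = T
~U = ~T = F
R <-> ~U = T <-> F = F
(R <-> ~U) nand P = F nand T = T
((~V -> (Q -> ~P)) nand ~S) -> ((R <-> ~U) nand P) = T -> T = T
Thus S3 is true.

True statements: 3 (S1, S2, S3).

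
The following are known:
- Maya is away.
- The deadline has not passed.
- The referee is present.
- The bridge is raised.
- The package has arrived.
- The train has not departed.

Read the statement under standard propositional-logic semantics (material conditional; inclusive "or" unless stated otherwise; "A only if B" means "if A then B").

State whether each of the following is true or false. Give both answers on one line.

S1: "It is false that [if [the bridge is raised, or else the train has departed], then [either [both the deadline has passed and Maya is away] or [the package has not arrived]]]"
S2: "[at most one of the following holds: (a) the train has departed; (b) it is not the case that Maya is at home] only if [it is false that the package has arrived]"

Let W = "the bridge is raised" (T), K = "the train has departed" (F), V = "the deadline has passed" (F), D = "Maya is at home" (F), S = "the package has arrived" (T).

S1: Formalization: ~((W | K) -> ((V & ~D) | ~S))

W | K = T | F = T
~D = ~F = T
V & ~D = F & T = F
~S = ~T = F
(V & ~D) | ~S = F | F = F
(W | K) -> ((V & ~D) | ~S) = T -> F = F
~((W | K) -> ((V & ~D) | ~S)) = ~F = T
So S1 is true.

S2: Parsed as (K nand ~D) -> ~S

~D = ~F = T
K nand ~D = F nand T = T
~S = ~T = F
(K nand ~D) -> ~S = T -> F = F
So S2 is false.

S1 T, S2 F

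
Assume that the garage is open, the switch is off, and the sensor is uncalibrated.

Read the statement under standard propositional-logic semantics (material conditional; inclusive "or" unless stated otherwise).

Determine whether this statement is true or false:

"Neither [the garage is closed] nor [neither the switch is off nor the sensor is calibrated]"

The statement is true.

Let P = "the garage is closed" (F), Q = "the switch is on" (F), R = "the sensor is calibrated" (F).
Formalization: P ↓ (¬Q ↓ R)

¬Q = ¬F = T
¬Q ↓ R = T ↓ F = F
P ↓ (¬Q ↓ R) = F ↓ F = T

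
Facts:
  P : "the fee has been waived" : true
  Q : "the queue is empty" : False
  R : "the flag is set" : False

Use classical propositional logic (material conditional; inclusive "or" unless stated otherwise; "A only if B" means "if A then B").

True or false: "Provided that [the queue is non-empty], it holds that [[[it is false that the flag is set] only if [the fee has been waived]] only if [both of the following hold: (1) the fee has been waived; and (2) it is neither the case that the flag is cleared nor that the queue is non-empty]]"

False

Formalization: ~Q -> ((~R -> P) -> (P & (~R nor ~Q)))

~Q = ~F = T
~R = ~F = T
~R -> P = T -> T = T
~R = ~F = T
~Q = ~F = T
~R nor ~Q = T nor T = F
P & (~R nor ~Q) = T & F = F
(~R -> P) -> (P & (~R nor ~Q)) = T -> F = F
~Q -> ((~R -> P) -> (P & (~R nor ~Q))) = T -> F = F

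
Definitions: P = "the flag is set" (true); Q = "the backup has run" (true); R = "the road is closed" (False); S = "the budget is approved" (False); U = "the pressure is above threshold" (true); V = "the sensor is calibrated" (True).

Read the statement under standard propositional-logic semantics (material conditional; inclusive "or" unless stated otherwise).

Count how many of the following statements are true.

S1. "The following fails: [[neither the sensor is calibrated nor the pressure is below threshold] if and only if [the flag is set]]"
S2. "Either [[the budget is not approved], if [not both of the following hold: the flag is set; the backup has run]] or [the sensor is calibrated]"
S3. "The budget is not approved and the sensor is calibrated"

S1: In symbols: ¬((V ↓ ¬U) ↔ P)

¬U = ¬T = F
V ↓ ¬U = T ↓ F = F
(V ↓ ¬U) ↔ P = F ↔ T = F
¬((V ↓ ¬U) ↔ P) = ¬F = T
Hence S1 is true.

S2: Formalization: ((P ↑ Q) → ¬S) ∨ V

P ↑ Q = T ↑ T = F
¬S = ¬F = T
(P ↑ Q) → ¬S = F → T = T
((P ↑ Q) → ¬S) ∨ V = T ∨ T = T
Hence S2 is true.

S3: In symbols: ¬S ∧ V

¬S = ¬F = T
¬S ∧ V = T ∧ T = T
Hence S3 is true.

3 of the 3 statements are true.

3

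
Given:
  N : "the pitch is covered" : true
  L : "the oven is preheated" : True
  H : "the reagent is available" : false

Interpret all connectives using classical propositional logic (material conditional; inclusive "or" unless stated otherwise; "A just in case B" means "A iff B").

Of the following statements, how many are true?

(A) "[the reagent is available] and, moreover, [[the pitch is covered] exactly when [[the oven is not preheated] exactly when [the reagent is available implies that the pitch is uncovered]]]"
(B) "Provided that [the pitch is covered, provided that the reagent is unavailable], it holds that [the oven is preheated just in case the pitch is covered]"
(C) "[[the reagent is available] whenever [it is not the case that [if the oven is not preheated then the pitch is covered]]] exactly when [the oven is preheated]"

(A): Formalization: H and (N iff (not L iff (H -> not N)))

not L = not True = False
not N = not True = False
H -> not N = False -> False = True
not L iff (H -> not N) = False iff True = False
N iff (not L iff (H -> not N)) = True iff False = False
H and (N iff (not L iff (H -> not N))) = False and False = False
Thus (A) is false.

(B): In symbols: (not H -> N) -> (L iff N)

not H = not False = True
not H -> N = True -> True = True
L iff N = True iff True = True
(not H -> N) -> (L iff N) = True -> True = True
So (B) is true.

(C): In symbols: (not (not L -> N) -> H) iff L

not L = not True = False
not L -> N = False -> True = True
not (not L -> N) = not True = False
not (not L -> N) -> H = False -> False = True
(not (not L -> N) -> H) iff L = True iff True = True
Hence (C) is true.

Count: 2.

2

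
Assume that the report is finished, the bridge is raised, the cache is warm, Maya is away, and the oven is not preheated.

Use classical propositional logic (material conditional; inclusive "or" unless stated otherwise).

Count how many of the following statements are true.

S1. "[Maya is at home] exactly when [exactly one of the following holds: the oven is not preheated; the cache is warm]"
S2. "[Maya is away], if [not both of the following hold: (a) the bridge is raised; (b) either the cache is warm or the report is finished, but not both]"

Let S = "Maya is at home" (F), U = "the oven is preheated" (F), R = "the cache is warm" (T), Q = "the bridge is raised" (T), P = "the report is finished" (T).

S1: Parsed as S <-> (~U xor R)

~U = ~F = T
~U xor R = T xor T = F
S <-> (~U xor R) = F <-> F = T
Thus S1 is true.

S2: In symbols: (Q nand (R xor P)) -> ~S

R xor P = T xor T = F
Q nand (R xor P) = T nand F = T
~S = ~F = T
(Q nand (R xor P)) -> ~S = T -> T = T
Thus S2 is true.

True statements: 2 (S1, S2).

2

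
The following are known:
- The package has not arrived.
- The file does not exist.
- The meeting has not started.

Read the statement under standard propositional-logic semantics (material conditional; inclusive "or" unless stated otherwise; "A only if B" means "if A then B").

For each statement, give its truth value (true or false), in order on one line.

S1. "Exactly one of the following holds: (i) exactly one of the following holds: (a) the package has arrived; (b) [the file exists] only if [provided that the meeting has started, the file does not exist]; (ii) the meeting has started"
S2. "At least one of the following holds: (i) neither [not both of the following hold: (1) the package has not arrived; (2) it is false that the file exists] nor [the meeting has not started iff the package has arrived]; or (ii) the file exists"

Let P = "the package has arrived" (F), G = "the file exists" (F), N = "the meeting has started" (F).

S1: Parsed as (P ⊕ (G → (N → ¬G))) ⊕ N

¬G = ¬F = T
N → ¬G = F → T = T
G → (N → ¬G) = F → T = T
P ⊕ (G → (N → ¬G)) = F ⊕ T = T
(P ⊕ (G → (N → ¬G))) ⊕ N = T ⊕ F = T
So S1 is true.

S2: In symbols: ((¬P ↑ ¬G) ↓ (¬N ↔ P)) ∨ G

¬P = ¬F = T
¬G = ¬F = T
¬P ↑ ¬G = T ↑ T = F
¬N = ¬F = T
¬N ↔ P = T ↔ F = F
(¬P ↑ ¬G) ↓ (¬N ↔ P) = F ↓ F = T
((¬P ↑ ¬G) ↓ (¬N ↔ P)) ∨ G = T ∨ F = T
So S2 is true.

S1 true, S2 true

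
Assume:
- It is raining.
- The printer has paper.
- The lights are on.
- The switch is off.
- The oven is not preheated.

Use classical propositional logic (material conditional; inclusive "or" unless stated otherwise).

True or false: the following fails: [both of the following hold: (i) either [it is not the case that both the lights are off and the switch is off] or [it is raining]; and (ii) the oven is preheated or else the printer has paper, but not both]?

False.

Let R = "the lights are on" (T), S = "the switch is on" (F), P = "it is raining" (T), U = "the oven is preheated" (F), Q = "the printer has paper" (T).
In symbols: ~(((~R nand ~S) | P) & (U xor Q))

~R = ~T = F
~S = ~F = T
~R nand ~S = F nand T = T
(~R nand ~S) | P = T | T = T
U xor Q = F xor T = T
((~R nand ~S) | P) & (U xor Q) = T & T = T
~(((~R nand ~S) | P) & (U xor Q)) = ~T = F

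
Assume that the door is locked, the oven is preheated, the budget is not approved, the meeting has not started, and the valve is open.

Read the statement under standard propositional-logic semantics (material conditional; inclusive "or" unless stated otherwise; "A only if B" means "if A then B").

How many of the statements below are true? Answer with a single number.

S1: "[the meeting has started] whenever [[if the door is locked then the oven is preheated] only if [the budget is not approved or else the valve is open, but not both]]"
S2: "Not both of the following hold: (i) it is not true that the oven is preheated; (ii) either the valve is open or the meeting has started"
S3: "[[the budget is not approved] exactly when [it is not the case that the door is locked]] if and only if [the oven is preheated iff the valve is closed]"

3

Let P = "the door is locked" (T), Q = "the oven is preheated" (T), R = "the budget is approved" (F), U = "the valve is open" (T), S = "the meeting has started" (F).

S1: This is ((P -> Q) -> (~R xor U)) -> S.

P -> Q = T -> T = T
~R = ~F = T
~R xor U = T xor T = F
(P -> Q) -> (~R xor U) = T -> F = F
((P -> Q) -> (~R xor U)) -> S = F -> F = T
So S1 is true.

S2: In symbols: ~Q nand (U | S)

~Q = ~T = F
U | S = T | F = T
~Q nand (U | S) = F nand T = T
So S2 is true.

S3: In symbols: (~R <-> ~P) <-> (Q <-> ~U)

~R = ~F = T
~P = ~T = F
~R <-> ~P = T <-> F = F
~U = ~T = F
Q <-> ~U = T <-> F = F
(~R <-> ~P) <-> (Q <-> ~U) = F <-> F = T
Thus S3 is true.

3 of the 3 statements are true.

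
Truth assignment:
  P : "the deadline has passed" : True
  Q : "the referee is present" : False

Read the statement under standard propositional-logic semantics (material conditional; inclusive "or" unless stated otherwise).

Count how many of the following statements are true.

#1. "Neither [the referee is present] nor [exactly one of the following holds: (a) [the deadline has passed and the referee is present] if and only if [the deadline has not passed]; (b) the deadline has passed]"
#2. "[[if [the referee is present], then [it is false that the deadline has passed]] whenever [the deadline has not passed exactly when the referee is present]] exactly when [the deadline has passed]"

2

#1: Parsed as Q nor (((P and Q) iff not P) xor P)

P and Q = True and False = False
not P = not True = False
(P and Q) iff not P = False iff False = True
((P and Q) iff not P) xor P = True xor True = False
Q nor (((P and Q) iff not P) xor P) = False nor False = True
Thus #1 is true.

#2: This is ((not P iff Q) -> (Q -> not P)) iff P.

not P = not True = False
not P iff Q = False iff False = True
not P = not True = False
Q -> not P = False -> False = True
(not P iff Q) -> (Q -> not P) = True -> True = True
((not P iff Q) -> (Q -> not P)) iff P = True iff True = True
So #2 is true.

2 of the 2 statements are true (#1, #2).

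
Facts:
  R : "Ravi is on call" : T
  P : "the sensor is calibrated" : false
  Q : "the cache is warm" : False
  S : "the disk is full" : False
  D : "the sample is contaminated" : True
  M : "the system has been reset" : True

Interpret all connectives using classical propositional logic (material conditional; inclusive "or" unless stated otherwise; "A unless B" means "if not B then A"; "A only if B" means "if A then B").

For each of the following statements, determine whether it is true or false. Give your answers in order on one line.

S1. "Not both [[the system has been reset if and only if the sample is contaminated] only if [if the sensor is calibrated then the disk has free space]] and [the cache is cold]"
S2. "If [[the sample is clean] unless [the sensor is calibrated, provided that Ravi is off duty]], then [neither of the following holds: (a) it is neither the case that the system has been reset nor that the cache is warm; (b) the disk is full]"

S1: This is ((M iff D) -> (P -> not S)) nand not Q.

M iff D = True iff True = True
not S = not False = True
P -> not S = False -> True = True
(M iff D) -> (P -> not S) = True -> True = True
not Q = not False = True
((M iff D) -> (P -> not S)) nand not Q = True nand True = False
Thus S1 is false.

S2: In symbols: (not D or (not R -> P)) -> ((M nor Q) nor S)

not D = not True = False
not R = not True = False
not R -> P = False -> False = True
not D or (not R -> P) = False or True = True
M nor Q = True nor False = False
(M nor Q) nor S = False nor False = True
(not D or (not R -> P)) -> ((M nor Q) nor S) = True -> True = True
So S2 is true.

S1 false, S2 true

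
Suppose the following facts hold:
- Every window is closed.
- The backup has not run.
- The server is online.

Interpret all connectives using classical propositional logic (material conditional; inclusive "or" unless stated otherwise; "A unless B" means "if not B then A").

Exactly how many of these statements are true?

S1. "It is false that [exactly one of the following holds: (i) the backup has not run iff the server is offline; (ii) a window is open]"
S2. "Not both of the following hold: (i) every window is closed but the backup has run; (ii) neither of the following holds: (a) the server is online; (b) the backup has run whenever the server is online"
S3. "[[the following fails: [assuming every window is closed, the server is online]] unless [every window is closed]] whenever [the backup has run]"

3

Let R = "the backup has run" (False), U = "the server is online" (True), Q = "a window is open" (False).

S1: In symbols: not ((not R iff not U) xor Q)

not R = not False = True
not U = not True = False
not R iff not U = True iff False = False
(not R iff not U) xor Q = False xor False = False
not ((not R iff not U) xor Q) = not False = True
Hence S1 is true.

S2: This is (not Q and R) nand (U nor (U -> R)).

not Q = not False = True
not Q and R = True and False = False
U -> R = True -> False = False
U nor (U -> R) = True nor False = False
(not Q and R) nand (U nor (U -> R)) = False nand False = True
So S2 is true.

S3: Parsed as R -> (not (not Q -> U) or not Q)

not Q = not False = True
not Q -> U = True -> True = True
not (not Q -> U) = not True = False
not Q = not False = True
not (not Q -> U) or not Q = False or True = True
R -> (not (not Q -> U) or not Q) = False -> True = True
So S3 is true.

Count: 3.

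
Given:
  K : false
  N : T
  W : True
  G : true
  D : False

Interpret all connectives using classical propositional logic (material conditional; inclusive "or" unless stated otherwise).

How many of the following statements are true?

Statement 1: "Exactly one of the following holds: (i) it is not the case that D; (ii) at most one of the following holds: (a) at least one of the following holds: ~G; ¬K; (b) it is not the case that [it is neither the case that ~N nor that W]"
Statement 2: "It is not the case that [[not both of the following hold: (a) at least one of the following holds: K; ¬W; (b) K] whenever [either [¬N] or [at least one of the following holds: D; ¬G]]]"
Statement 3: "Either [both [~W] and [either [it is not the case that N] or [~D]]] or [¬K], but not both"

Statement 1: In symbols: ~D xor ((~G | ~K) nand ~(~N nor W))

~D = ~F = T
~G = ~T = F
~K = ~F = T
~G | ~K = F | T = T
~N = ~T = F
~N nor W = F nor T = F
~(~N nor W) = ~F = T
(~G | ~K) nand ~(~N nor W) = T nand T = F
~D xor ((~G | ~K) nand ~(~N nor W)) = T xor F = T
Thus Statement 1 is true.

Statement 2: In symbols: ~((~N | (D | ~G)) -> ((K | ~W) nand K))

~N = ~T = F
~G = ~T = F
D | ~G = F | F = F
~N | (D | ~G) = F | F = F
~W = ~T = F
K | ~W = F | F = F
(K | ~W) nand K = F nand F = T
(~N | (D | ~G)) -> ((K | ~W) nand K) = F -> T = T
~((~N | (D | ~G)) -> ((K | ~W) nand K)) = ~T = F
Hence Statement 2 is false.

Statement 3: In symbols: (~W & (~N | ~D)) xor ~K

~W = ~T = F
~N = ~T = F
~D = ~F = T
~N | ~D = F | T = T
~W & (~N | ~D) = F & T = F
~K = ~F = T
(~W & (~N | ~D)) xor ~K = F xor T = T
So Statement 3 is true.

2 of the 3 statements are true (Statement 1, Statement 3).

2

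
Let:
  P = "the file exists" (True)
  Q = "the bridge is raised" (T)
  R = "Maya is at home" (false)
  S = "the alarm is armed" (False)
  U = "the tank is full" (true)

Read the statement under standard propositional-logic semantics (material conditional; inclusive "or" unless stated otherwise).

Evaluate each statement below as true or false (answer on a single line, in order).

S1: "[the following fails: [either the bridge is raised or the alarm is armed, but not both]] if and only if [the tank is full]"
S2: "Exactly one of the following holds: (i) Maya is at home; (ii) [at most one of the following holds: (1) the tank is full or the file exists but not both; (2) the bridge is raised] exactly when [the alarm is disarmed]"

S1: Formalization: ~(Q xor S) <-> U

Q xor S = T xor F = T
~(Q xor S) = ~T = F
~(Q xor S) <-> U = F <-> T = F
Thus S1 is false.

S2: This is R xor (((U xor P) nand Q) <-> ~S).

U xor P = T xor T = F
(U xor P) nand Q = F nand T = T
~S = ~F = T
((U xor P) nand Q) <-> ~S = T <-> T = T
R xor (((U xor P) nand Q) <-> ~S) = F xor T = T
Thus S2 is true.

S1 F; S2 T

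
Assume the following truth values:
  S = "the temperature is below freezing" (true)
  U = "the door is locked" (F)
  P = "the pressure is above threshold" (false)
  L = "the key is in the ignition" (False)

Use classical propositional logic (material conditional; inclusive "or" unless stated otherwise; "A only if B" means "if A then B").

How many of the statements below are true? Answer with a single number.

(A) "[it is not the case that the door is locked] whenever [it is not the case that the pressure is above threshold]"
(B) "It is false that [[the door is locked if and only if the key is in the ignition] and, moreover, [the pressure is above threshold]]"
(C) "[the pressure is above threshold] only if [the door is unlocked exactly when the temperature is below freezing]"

(A): In symbols: not P -> not U

not P = not False = True
not U = not False = True
not P -> not U = True -> True = True
Thus (A) is true.

(B): Parsed as not ((U iff L) and P)

U iff L = False iff False = True
(U iff L) and P = True and False = False
not ((U iff L) and P) = not False = True
Thus (B) is true.

(C): This is P -> (not U iff S).

not U = not False = True
not U iff S = True iff True = True
P -> (not U iff S) = False -> True = True
So (C) is true.

True statements: 3 ((A), (B), (C)).

3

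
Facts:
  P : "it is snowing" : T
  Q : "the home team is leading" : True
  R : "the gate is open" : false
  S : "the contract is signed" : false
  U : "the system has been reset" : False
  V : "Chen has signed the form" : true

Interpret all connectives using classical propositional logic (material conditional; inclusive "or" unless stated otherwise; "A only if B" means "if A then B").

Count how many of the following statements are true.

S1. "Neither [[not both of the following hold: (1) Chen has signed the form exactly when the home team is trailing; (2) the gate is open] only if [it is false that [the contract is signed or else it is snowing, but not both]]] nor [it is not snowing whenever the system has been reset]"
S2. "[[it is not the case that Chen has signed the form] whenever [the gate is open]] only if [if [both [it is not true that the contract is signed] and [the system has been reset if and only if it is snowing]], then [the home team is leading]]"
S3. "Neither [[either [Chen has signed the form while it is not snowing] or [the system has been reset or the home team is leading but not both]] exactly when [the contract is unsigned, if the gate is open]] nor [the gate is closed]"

S1: Parsed as (((V <-> ~Q) nand R) -> ~(S xor P)) nor (U -> ~P)

~Q = ~T = F
V <-> ~Q = T <-> F = F
(V <-> ~Q) nand R = F nand F = T
S xor P = F xor T = T
~(S xor P) = ~T = F
((V <-> ~Q) nand R) -> ~(S xor P) = T -> F = F
~P = ~T = F
U -> ~P = F -> F = T
(((V <-> ~Q) nand R) -> ~(S xor P)) nor (U -> ~P) = F nor T = F
So S1 is false.

S2: Parsed as (R -> ~V) -> ((~S & (U <-> P)) -> Q)

~V = ~T = F
R -> ~V = F -> F = T
~S = ~F = T
U <-> P = F <-> T = F
~S & (U <-> P) = T & F = F
(~S & (U <-> P)) -> Q = F -> T = T
(R -> ~V) -> ((~S & (U <-> P)) -> Q) = T -> T = T
Thus S2 is true.

S3: Formalization: (((V & ~P) | (U xor Q)) <-> (R -> ~S)) nor ~R

~P = ~T = F
V & ~P = T & F = F
U xor Q = F xor T = T
(V & ~P) | (U xor Q) = F | T = T
~S = ~F = T
R -> ~S = F -> T = T
((V & ~P) | (U xor Q)) <-> (R -> ~S) = T <-> T = T
~R = ~F = T
(((V & ~P) | (U xor Q)) <-> (R -> ~S)) nor ~R = T nor T = F
Thus S3 is false.

1 of the 3 statements is true.

1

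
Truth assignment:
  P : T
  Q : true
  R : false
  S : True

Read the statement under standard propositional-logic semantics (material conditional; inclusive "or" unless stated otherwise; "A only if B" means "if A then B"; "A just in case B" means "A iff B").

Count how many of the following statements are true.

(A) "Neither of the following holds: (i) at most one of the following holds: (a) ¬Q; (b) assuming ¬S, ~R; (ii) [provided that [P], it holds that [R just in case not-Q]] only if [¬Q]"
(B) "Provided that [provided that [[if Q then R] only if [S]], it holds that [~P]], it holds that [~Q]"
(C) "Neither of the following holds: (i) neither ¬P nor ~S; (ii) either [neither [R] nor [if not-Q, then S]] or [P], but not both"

1

(A): Parsed as (~Q nand (~S -> ~R)) nor ((P -> (R <-> ~Q)) -> ~Q)

~Q = ~T = F
~S = ~T = F
~R = ~F = T
~S -> ~R = F -> T = T
~Q nand (~S -> ~R) = F nand T = T
~Q = ~T = F
R <-> ~Q = F <-> F = T
P -> (R <-> ~Q) = T -> T = T
~Q = ~T = F
(P -> (R <-> ~Q)) -> ~Q = T -> F = F
(~Q nand (~S -> ~R)) nor ((P -> (R <-> ~Q)) -> ~Q) = T nor F = F
So (A) is false.

(B): Parsed as (((Q -> R) -> S) -> ~P) -> ~Q

Q -> R = T -> F = F
(Q -> R) -> S = F -> T = T
~P = ~T = F
((Q -> R) -> S) -> ~P = T -> F = F
~Q = ~T = F
(((Q -> R) -> S) -> ~P) -> ~Q = F -> F = T
Thus (B) is true.

(C): This is (~P nor ~S) nor ((R nor (~Q -> S)) xor P).

~P = ~T = F
~S = ~T = F
~P nor ~S = F nor F = T
~Q = ~T = F
~Q -> S = F -> T = T
R nor (~Q -> S) = F nor T = F
(R nor (~Q -> S)) xor P = F xor T = T
(~P nor ~S) nor ((R nor (~Q -> S)) xor P) = T nor T = F
Thus (C) is false.

Count: 1.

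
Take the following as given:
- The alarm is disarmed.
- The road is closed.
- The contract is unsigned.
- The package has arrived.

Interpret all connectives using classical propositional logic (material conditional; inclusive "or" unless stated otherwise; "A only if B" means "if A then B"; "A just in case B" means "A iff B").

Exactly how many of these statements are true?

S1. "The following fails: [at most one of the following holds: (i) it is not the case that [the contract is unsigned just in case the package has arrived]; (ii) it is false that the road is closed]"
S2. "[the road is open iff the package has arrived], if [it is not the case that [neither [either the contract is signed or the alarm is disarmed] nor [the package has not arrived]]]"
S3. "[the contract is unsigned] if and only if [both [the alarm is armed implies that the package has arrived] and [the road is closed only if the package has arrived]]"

1

Let M = "the contract is signed" (False), R = "the package has arrived" (True), W = "the road is closed" (True), S = "the alarm is armed" (False).

S1: Parsed as not (not (not M iff R) nand not W)

not M = not False = True
not M iff R = True iff True = True
not (not M iff R) = not True = False
not W = not True = False
not (not M iff R) nand not W = False nand False = True
not (not (not M iff R) nand not W) = not True = False
Thus S1 is false.

S2: Parsed as not ((M or not S) nor not R) -> (not W iff R)

not S = not False = True
M or not S = False or True = True
not R = not True = False
(M or not S) nor not R = True nor False = False
not ((M or not S) nor not R) = not False = True
not W = not True = False
not W iff R = False iff True = False
not ((M or not S) nor not R) -> (not W iff R) = True -> False = False
Hence S2 is false.

S3: Formalization: not M iff ((S -> R) and (W -> R))

not M = not False = True
S -> R = False -> True = True
W -> R = True -> True = True
(S -> R) and (W -> R) = True and True = True
not M iff ((S -> R) and (W -> R)) = True iff True = True
So S3 is true.

1 of the 3 statements is true.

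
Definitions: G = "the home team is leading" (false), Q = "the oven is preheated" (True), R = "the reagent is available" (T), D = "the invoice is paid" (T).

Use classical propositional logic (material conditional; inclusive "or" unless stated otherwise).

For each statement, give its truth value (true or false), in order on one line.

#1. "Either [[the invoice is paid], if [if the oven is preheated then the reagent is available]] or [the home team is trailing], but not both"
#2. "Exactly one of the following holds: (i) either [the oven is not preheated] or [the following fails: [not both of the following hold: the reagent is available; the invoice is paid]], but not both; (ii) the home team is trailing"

#1: Parsed as ((Q -> R) -> D) xor not G

Q -> R = True -> True = True
(Q -> R) -> D = True -> True = True
not G = not False = True
((Q -> R) -> D) xor not G = True xor True = False
Thus #1 is false.

#2: In symbols: (not Q xor not (R nand D)) xor not G

not Q = not True = False
R nand D = True nand True = False
not (R nand D) = not False = True
not Q xor not (R nand D) = False xor True = True
not G = not False = True
(not Q xor not (R nand D)) xor not G = True xor True = False
So #2 is false.

#1 F; #2 F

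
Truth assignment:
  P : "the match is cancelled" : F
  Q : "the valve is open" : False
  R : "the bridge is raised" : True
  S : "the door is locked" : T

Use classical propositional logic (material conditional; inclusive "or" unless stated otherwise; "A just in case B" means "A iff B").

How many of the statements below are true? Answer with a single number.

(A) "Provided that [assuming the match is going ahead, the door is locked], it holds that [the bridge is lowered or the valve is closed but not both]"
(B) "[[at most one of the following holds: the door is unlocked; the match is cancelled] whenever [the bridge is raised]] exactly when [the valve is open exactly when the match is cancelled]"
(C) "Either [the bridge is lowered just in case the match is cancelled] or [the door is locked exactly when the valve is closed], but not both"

2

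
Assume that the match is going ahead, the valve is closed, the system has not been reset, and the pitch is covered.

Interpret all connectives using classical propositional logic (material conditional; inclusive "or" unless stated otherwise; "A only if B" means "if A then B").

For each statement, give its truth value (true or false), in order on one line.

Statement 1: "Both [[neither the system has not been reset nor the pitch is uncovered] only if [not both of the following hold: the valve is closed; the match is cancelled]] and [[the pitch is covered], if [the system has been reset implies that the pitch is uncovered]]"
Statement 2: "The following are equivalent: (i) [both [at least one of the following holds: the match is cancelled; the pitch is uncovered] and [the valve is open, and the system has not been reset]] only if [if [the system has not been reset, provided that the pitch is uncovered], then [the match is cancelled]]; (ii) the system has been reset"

Let V = "the system has been reset" (F), P = "the pitch is covered" (T), G = "the valve is open" (F), N = "the match is cancelled" (F).

Statement 1: This is ((¬V ↓ ¬P) → (¬G ↑ N)) ∧ ((V → ¬P) → P).

¬V = ¬F = T
¬P = ¬T = F
¬V ↓ ¬P = T ↓ F = F
¬G = ¬F = T
¬G ↑ N = T ↑ F = T
(¬V ↓ ¬P) → (¬G ↑ N) = F → T = T
¬P = ¬T = F
V → ¬P = F → F = T
(V → ¬P) → P = T → T = T
((¬V ↓ ¬P) → (¬G ↑ N)) ∧ ((V → ¬P) → P) = T ∧ T = T
Thus Statement 1 is true.

Statement 2: In symbols: (((N ∨ ¬P) ∧ (G ∧ ¬V)) → ((¬P → ¬V) → N)) ↔ V

¬P = ¬T = F
N ∨ ¬P = F ∨ F = F
¬V = ¬F = T
G ∧ ¬V = F ∧ T = F
(N ∨ ¬P) ∧ (G ∧ ¬V) = F ∧ F = F
¬P = ¬T = F
¬V = ¬F = T
¬P → ¬V = F → T = T
(¬P → ¬V) → N = T → F = F
((N ∨ ¬P) ∧ (G ∧ ¬V)) → ((¬P → ¬V) → N) = F → F = T
(((N ∨ ¬P) ∧ (G ∧ ¬V)) → ((¬P → ¬V) → N)) ↔ V = T ↔ F = F
Thus Statement 2 is false.

Statement 1 true; Statement 2 false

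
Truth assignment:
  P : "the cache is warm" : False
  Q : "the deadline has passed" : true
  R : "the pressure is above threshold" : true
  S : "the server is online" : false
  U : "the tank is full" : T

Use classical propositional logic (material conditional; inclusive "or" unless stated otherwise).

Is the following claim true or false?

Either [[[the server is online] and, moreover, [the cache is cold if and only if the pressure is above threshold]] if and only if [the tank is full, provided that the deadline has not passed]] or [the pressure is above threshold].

Values: S=False, P=False, R=True, Q=True, U=True.
Formalization: ((S and (not P iff R)) iff (not Q -> U)) or R

not P = not False = True
not P iff R = True iff True = True
S and (not P iff R) = False and True = False
not Q = not True = False
not Q -> U = False -> True = True
(S and (not P iff R)) iff (not Q -> U) = False iff True = False
((S and (not P iff R)) iff (not Q -> U)) or R = False or True = True

true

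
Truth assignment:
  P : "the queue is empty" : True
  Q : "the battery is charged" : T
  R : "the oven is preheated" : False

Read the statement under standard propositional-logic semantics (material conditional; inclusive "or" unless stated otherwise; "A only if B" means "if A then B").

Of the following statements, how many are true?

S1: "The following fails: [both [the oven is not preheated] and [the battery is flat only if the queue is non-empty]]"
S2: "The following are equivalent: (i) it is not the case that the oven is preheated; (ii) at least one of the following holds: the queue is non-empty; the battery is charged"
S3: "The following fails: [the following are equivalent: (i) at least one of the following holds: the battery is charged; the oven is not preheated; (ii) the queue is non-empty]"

S1: Parsed as ¬(¬R ∧ (¬Q → ¬P))

¬R = ¬F = T
¬Q = ¬T = F
¬P = ¬T = F
¬Q → ¬P = F → F = T
¬R ∧ (¬Q → ¬P) = T ∧ T = T
¬(¬R ∧ (¬Q → ¬P)) = ¬T = F
Hence S1 is false.

S2: Parsed as ¬R ↔ (¬P ∨ Q)

¬R = ¬F = T
¬P = ¬T = F
¬P ∨ Q = F ∨ T = T
¬R ↔ (¬P ∨ Q) = T ↔ T = T
Hence S2 is true.

S3: In symbols: ¬((Q ∨ ¬R) ↔ ¬P)

¬R = ¬F = T
Q ∨ ¬R = T ∨ T = T
¬P = ¬T = F
(Q ∨ ¬R) ↔ ¬P = T ↔ F = F
¬((Q ∨ ¬R) ↔ ¬P) = ¬F = T
So S3 is true.

2 of the 3 statements are true (S2, S3).

2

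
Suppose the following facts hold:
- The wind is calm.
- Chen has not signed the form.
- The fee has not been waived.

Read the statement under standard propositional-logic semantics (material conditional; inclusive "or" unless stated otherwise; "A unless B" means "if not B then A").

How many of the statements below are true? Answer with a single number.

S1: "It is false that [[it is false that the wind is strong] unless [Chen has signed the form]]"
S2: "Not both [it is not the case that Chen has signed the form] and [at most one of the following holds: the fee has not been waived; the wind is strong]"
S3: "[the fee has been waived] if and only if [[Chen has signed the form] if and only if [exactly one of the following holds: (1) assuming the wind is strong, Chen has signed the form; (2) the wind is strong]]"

1

Let H = "the wind is strong" (F), G = "Chen has signed the form" (F), P = "the fee has been waived" (F).

S1: Parsed as ~(~H | G)

~H = ~F = T
~H | G = T | F = T
~(~H | G) = ~T = F
So S1 is false.

S2: Parsed as ~G nand (~P nand H)

~G = ~F = T
~P = ~F = T
~P nand H = T nand F = T
~G nand (~P nand H) = T nand T = F
Hence S2 is false.

S3: This is P <-> (G <-> ((H -> G) xor H)).

H -> G = F -> F = T
(H -> G) xor H = T xor F = T
G <-> ((H -> G) xor H) = F <-> T = F
P <-> (G <-> ((H -> G) xor H)) = F <-> F = T
So S3 is true.

True statements: 1.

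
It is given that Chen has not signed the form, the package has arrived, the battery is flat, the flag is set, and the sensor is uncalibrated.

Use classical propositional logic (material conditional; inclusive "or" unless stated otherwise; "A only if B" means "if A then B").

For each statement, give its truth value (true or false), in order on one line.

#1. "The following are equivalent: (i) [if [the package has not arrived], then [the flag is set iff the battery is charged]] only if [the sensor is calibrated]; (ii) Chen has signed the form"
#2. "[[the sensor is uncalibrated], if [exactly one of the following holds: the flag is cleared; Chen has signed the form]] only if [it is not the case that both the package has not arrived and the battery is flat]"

Let L = "the package has arrived" (T), H = "the flag is set" (T), W = "the battery is charged" (F), M = "the sensor is calibrated" (F), R = "Chen has signed the form" (F).

#1: Parsed as ((~L -> (H <-> W)) -> M) <-> R

~L = ~T = F
H <-> W = T <-> F = F
~L -> (H <-> W) = F -> F = T
(~L -> (H <-> W)) -> M = T -> F = F
((~L -> (H <-> W)) -> M) <-> R = F <-> F = T
So #1 is true.

#2: This is ((~H xor R) -> ~M) -> (~L nand ~W).

~H = ~T = F
~H xor R = F xor F = F
~M = ~F = T
(~H xor R) -> ~M = F -> T = T
~L = ~T = F
~W = ~F = T
~L nand ~W = F nand T = T
((~H xor R) -> ~M) -> (~L nand ~W) = T -> T = T
So #2 is true.

#1 T / #2 T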